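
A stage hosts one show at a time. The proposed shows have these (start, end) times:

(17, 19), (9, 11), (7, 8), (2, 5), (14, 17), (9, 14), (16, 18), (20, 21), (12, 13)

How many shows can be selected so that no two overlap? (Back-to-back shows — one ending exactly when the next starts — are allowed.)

7

By end time: (2,5), (7,8), (9,11), (12,13), (9,14), (14,17), (16,18), (17,19), (20,21).
Pick (2,5); next start ≥ 5 → (7,8); next start ≥ 8 → (9,11); next start ≥ 11 → (12,13); next start ≥ 13 → (14,17); next start ≥ 17 → (17,19); next start ≥ 19 → (20,21).
Selected 7 shows.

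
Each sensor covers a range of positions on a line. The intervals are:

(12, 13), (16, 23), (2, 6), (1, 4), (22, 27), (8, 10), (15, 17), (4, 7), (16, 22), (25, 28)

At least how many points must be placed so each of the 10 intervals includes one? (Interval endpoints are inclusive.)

Process intervals by earliest right end; each time one isn't hit yet, stab at its right endpoint.
By right end: [1,4]  [2,6]  [4,7]  [8,10]  [12,13]  [15,17]  [16,22]  [16,23]  [22,27]  [25,28]
[1,4] uncovered → point at 4; [8,10] uncovered → point at 10; [12,13] uncovered → point at 13; [15,17] uncovered → point at 17; [22,27] uncovered → point at 27.
Points: 4, 10, 13, 17, 27 (5 total).

5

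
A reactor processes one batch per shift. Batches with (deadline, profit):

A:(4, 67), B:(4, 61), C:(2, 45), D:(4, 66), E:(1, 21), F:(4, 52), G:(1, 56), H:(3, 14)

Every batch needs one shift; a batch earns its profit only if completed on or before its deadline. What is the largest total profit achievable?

By profit: A(d4,67), D(d4,66), B(d4,61), G(d1,56), F(d4,52), C(d2,45), E(d1,21), H(d3,14)
A→slot 4; D→slot 3; B→slot 2; G→slot 1; F skipped; C skipped; E skipped; H skipped.
Profit = 56 + 61 + 66 + 67 = 250

250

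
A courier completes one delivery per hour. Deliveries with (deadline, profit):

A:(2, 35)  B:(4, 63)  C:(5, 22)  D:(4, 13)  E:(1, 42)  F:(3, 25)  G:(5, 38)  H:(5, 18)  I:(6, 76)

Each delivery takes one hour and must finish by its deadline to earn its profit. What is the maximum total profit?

By profit: I(d6,76), B(d4,63), E(d1,42), G(d5,38), A(d2,35), F(d3,25), C(d5,22), H(d5,18), D(d4,13)
I→slot 6; B→slot 4; E→slot 1; G→slot 5; A→slot 2; F→slot 3; C skipped; H skipped; D skipped.
Profit = 42 + 35 + 25 + 63 + 38 + 76 = 279

279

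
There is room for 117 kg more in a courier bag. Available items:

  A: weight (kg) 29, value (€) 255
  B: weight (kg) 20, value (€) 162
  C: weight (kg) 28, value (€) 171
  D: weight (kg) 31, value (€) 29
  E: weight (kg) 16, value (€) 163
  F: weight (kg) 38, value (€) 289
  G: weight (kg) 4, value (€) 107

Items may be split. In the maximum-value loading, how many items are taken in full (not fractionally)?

Greedy by value/weight ratio, highest first.
Ratios (sorted): G 26.75, E 10.19, A 8.79, B 8.10, F 7.61, C 6.11, D 0.94
take G (4 @ 107); take E (16 @ 163); take A (29 @ 255); take B (20 @ 162); take F (38 @ 289); take 10/28 of C → 61.07. Capacity used 117/117.
5 item(s) taken whole; one partial (take 10/28 of C).

5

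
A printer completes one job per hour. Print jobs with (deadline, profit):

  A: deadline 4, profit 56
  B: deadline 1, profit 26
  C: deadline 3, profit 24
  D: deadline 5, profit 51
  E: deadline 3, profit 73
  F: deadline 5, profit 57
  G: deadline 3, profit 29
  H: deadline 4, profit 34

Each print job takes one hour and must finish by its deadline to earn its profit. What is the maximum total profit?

Profit order: E=73 F=57 A=56 D=51 H=34 G=29 B=26 C=24
Assign: E→slot 3, F→slot 5, A→slot 4, D→slot 2, H→slot 1, G skipped, B skipped, C skipped.
Slots: [1:H] [2:D] [3:E] [4:A] [5:F]
Profit = 34 + 51 + 73 + 56 + 57 = 271

271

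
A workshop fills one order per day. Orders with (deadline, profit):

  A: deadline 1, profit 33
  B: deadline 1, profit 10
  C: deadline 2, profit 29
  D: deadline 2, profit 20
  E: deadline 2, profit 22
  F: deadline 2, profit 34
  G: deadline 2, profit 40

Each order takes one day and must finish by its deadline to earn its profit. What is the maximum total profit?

Take jobs in profit order; each goes to the latest open slot no later than its deadline.
Profit order: G=40 F=34 A=33 C=29 E=22 D=20 B=10
Assign: G→slot 2, F→slot 1, A skipped, C skipped, E skipped, D skipped, B skipped.
Slots: [1:F] [2:G]
Profit = 34 + 40 = 74

74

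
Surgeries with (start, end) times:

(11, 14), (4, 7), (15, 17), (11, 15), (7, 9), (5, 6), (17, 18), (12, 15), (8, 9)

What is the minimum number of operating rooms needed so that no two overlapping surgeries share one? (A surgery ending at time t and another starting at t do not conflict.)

The answer is the maximum number of intervals overlapping at any instant.
starts: [4, 5, 7, 8, 11, 11, 12, 15, 17]
ends:   [6, 7, 9, 9, 14, 15, 15, 17, 18]
s4→1 s5→2 e6→1 e7→0 s7→1 s8→2 e9→1 e9→0 s11→1 s11→2 s12→3  — peak 3.

3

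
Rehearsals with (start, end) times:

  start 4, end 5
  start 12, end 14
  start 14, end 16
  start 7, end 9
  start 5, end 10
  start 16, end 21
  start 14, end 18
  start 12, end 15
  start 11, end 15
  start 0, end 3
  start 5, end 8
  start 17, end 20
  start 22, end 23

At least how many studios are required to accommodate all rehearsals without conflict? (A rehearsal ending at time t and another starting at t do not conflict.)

4

starts: [0, 4, 5, 5, 7, 11, 12, 12, 14, 14, 16, 17, 22]
ends:   [3, 5, 8, 9, 10, 14, 15, 15, 16, 18, 20, 21, 23]
s0→1 e3→0 s4→1 e5→0 s5→1 s5→2 s7→3 e8→2 e9→1 e10→0 s11→1 s12→2 s12→3 e14→2 s14→3 s14→4  — peak 4.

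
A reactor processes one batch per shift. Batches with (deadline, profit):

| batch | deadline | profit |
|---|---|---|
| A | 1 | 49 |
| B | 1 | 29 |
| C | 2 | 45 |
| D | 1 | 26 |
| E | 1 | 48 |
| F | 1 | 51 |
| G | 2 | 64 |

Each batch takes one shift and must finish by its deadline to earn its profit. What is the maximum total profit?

By profit: G(d2,64), F(d1,51), A(d1,49), E(d1,48), C(d2,45), B(d1,29), D(d1,26)
G→slot 2; F→slot 1; A skipped; E skipped; C skipped; B skipped; D skipped.
Profit = 51 + 64 = 115

115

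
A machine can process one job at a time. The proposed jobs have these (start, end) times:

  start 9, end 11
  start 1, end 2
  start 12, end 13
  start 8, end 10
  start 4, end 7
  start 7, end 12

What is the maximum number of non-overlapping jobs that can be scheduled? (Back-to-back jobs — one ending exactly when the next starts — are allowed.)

4

Sort by end time and greedily take each interval whose start is ≥ the last chosen end.
By end time: (1,2), (4,7), (8,10), (9,11), (7,12), (12,13).
Pick (1,2); next start ≥ 2 → (4,7); next start ≥ 7 → (8,10); next start ≥ 10 → (12,13).
Selected 4 jobs.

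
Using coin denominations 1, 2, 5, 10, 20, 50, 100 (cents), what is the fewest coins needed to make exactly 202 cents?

Greedy: take as many of the largest coin as possible, then repeat with the remainder.
202 − 2×100→2 − 1×2→0
Total coins = 2 + 1 = 3

3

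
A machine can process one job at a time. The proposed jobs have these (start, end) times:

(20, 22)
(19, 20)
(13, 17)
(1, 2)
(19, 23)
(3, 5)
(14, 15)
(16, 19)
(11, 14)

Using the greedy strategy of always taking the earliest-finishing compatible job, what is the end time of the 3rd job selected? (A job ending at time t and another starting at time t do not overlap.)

14

Sort by end time and greedily take each interval whose start is ≥ the last chosen end.
By end time: (1,2), (3,5), (11,14), (14,15), (13,17), (16,19), (19,20), (20,22), (19,23).
Pick (1,2); next start ≥ 2 → (3,5); next start ≥ 5 → (11,14); next start ≥ 14 → (14,15); next start ≥ 15 → (16,19); next start ≥ 19 → (19,20); next start ≥ 20 → (20,22).
Selected: (1,2) (3,5) (11,14) (14,15) (16,19) (19,20) (20,22)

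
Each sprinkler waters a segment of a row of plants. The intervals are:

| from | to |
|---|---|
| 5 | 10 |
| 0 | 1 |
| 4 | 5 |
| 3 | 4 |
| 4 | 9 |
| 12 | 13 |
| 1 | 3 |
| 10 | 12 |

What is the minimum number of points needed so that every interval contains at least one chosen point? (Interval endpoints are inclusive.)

Sort by right endpoint; whenever an interval is uncovered, place a point at its right end.
Sorted: [0,1] [1,3] [3,4] [4,5] [4,9] [5,10] [10,12] [12,13]
{[0,1],[1,3]} hit by 1; {[3,4],[4,5],[4,9]} hit by 4; {[5,10],[10,12]} hit by 10; {[12,13]} hit by 13.
Points: 1, 4, 10, 13 (4 total).

4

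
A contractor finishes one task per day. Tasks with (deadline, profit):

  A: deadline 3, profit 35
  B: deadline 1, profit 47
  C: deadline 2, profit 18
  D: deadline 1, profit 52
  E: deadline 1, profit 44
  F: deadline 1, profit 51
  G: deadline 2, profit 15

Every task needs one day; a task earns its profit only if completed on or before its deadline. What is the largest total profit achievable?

Sort by profit descending; place each in the latest free slot ≤ its deadline.
Profit order: D=52 F=51 B=47 E=44 A=35 C=18 G=15
Assign: D→slot 1, F skipped, B skipped, E skipped, A→slot 3, C→slot 2, G skipped.
Slots: [1:D] [2:C] [3:A]
Profit = 52 + 18 + 35 = 105

105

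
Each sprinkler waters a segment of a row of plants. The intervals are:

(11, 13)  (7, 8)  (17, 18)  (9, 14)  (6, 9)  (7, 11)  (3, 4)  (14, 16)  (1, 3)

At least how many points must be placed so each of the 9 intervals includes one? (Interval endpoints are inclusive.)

5

By right end: [1,3]  [3,4]  [7,8]  [6,9]  [7,11]  [11,13]  [9,14]  [14,16]  [17,18]
[1,3] uncovered → point at 3; [7,8] uncovered → point at 8; [11,13] uncovered → point at 13; [14,16] uncovered → point at 16; [17,18] uncovered → point at 18.
Points: 3, 8, 13, 16, 18 (5 total).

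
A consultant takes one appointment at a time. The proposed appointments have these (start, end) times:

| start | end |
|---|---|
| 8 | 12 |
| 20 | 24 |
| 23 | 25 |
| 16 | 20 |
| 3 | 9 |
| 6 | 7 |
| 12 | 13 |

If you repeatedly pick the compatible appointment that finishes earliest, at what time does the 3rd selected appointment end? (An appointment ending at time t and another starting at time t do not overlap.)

13

By end time: (6,7), (3,9), (8,12), (12,13), (16,20), (20,24), (23,25).
Pick (6,7); next start ≥ 7 → (8,12); next start ≥ 12 → (12,13); next start ≥ 13 → (16,20); next start ≥ 20 → (20,24).
Selected: (6,7) (8,12) (12,13) (16,20) (20,24)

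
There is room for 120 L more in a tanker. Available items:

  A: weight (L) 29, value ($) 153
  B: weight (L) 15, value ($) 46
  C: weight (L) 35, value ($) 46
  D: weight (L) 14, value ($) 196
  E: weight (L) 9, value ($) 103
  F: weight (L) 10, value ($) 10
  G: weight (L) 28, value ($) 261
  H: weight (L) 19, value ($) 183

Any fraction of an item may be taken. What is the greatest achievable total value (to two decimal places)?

Ratios (sorted): D 14.00, E 11.44, H 9.63, G 9.32, A 5.28, B 3.07, C 1.31, F 1.00
take D (14 @ 196); take E (9 @ 103); take H (19 @ 183); take G (28 @ 261); take A (29 @ 153); take B (15 @ 46); take 6/35 of C → 7.89. Capacity used 120/120.
Total value = 949.89

949.89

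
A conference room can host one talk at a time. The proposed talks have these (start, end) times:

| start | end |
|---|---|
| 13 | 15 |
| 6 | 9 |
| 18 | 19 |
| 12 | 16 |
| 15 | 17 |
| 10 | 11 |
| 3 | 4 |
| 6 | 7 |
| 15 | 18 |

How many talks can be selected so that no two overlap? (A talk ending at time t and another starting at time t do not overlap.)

6

Greedy by earliest finish: after sorting by end time, pick each interval compatible with the last pick.
Sorted by end: (3,4)  (6,7)  (6,9)  (10,11)  (13,15)  (12,16)  (15,17)  (15,18)  (18,19)
take (3,4); take (6,7); take (10,11); take (13,15); take (15,17); take (18,19).
Selected 6 talks.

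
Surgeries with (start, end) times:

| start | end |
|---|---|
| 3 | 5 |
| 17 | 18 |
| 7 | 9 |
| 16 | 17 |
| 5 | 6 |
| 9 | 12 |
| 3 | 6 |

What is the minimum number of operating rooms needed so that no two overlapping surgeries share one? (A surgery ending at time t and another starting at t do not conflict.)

2

Count concurrent intervals with a sweep; the peak is the room count.
starts: [3, 3, 5, 7, 9, 16, 17]
ends:   [5, 6, 6, 9, 12, 17, 18]
s3→1 s3→2  — peak 2.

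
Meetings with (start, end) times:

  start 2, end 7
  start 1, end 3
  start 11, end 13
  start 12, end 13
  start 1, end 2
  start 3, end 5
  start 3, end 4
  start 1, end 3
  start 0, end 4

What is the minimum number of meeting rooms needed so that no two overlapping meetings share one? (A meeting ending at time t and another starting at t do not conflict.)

4

Events (time:±→running): 0:+→1 1:+→2 1:+→3 1:+→4 … peak 4.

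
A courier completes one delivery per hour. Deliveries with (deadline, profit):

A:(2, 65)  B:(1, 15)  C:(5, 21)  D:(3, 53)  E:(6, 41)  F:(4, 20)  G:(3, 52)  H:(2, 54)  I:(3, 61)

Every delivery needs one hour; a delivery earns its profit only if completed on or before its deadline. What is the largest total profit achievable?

262

Profit order: A=65 I=61 H=54 D=53 G=52 E=41 C=21 F=20 B=15
Assign: A→slot 2, I→slot 3, H→slot 1, D skipped, G skipped, E→slot 6, C→slot 5, F→slot 4, B skipped.
Slots: [1:H] [2:A] [3:I] [4:F] [5:C] [6:E]
Profit = 54 + 65 + 61 + 20 + 21 + 41 = 262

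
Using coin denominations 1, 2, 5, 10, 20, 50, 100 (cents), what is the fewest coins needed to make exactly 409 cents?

409 = 4×100 + 1×5 + 2×2
Total coins = 4 + 1 + 2 = 7

7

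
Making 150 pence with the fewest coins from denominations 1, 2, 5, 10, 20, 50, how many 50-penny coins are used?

Use the largest denomination that fits, subtract, and repeat.
150 − 3×50→0
Count of 50: 3

3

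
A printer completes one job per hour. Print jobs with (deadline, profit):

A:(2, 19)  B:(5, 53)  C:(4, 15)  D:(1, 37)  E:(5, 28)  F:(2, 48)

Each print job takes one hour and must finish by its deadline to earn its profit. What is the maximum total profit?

181

Sort by profit descending; place each in the latest free slot ≤ its deadline.
Profit order: B=53 F=48 D=37 E=28 A=19 C=15
Assign: B→slot 5, F→slot 2, D→slot 1, E→slot 4, A skipped, C→slot 3.
Slots: [1:D] [2:F] [3:C] [4:E] [5:B]
Profit = 37 + 48 + 15 + 28 + 53 = 181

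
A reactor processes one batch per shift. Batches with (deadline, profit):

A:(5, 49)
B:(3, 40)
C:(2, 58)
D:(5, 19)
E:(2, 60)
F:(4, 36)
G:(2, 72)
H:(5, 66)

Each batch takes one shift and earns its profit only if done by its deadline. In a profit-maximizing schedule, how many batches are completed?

Profit order: G=72 H=66 E=60 C=58 A=49 B=40 F=36 D=19
Assign: G→slot 2, H→slot 5, E→slot 1, C skipped, A→slot 4, B→slot 3, F skipped, D skipped.
Slots: [1:E] [2:G] [3:B] [4:A] [5:H]
5 of 8 scheduled.

5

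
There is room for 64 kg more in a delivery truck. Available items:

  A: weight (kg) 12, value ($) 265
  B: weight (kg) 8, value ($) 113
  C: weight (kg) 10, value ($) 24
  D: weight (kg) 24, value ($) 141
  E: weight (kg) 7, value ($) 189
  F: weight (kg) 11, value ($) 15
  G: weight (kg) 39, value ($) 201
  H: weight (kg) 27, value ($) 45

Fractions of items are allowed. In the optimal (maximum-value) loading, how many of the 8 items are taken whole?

Order: E (189/7=27.00) > A (265/12=22.08) > B (113/8=14.12) > D (141/24=5.88) > G (201/39=5.15) > C (24/10=2.40) > H (45/27=1.67) > F (15/11=1.36)
Fill: take E (7 @ 189) → take A (12 @ 265) → take B (8 @ 113) → take D (24 @ 141) → take 13/39 of G → 67.00; 64/64 used.
4 item(s) taken whole; one partial (take 13/39 of G).

4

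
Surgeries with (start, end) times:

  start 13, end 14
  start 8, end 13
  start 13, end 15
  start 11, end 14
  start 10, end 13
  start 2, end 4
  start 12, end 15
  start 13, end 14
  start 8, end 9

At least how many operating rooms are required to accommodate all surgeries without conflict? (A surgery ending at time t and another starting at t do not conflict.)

Count concurrent intervals with a sweep; the peak is the room count.
Events (time:±→running): 2:+→1 4:-→0 8:+→1 8:+→2 9:-→1 10:+→2 11:+→3 12:+→4 13:-→3 13:-→2 13:+→3 13:+→4 13:+→5 … peak 5.

5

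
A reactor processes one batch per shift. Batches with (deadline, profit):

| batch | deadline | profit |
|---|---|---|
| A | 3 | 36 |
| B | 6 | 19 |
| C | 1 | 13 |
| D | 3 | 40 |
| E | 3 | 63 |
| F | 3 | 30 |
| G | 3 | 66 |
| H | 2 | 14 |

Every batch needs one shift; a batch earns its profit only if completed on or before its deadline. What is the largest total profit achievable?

Profit order: G=66 E=63 D=40 A=36 F=30 B=19 H=14 C=13
Assign: G→slot 3, E→slot 2, D→slot 1, A skipped, F skipped, B→slot 6, H skipped, C skipped.
Slots: [1:D] [2:E] [3:G] [6:B]
Profit = 40 + 63 + 66 + 19 = 188

188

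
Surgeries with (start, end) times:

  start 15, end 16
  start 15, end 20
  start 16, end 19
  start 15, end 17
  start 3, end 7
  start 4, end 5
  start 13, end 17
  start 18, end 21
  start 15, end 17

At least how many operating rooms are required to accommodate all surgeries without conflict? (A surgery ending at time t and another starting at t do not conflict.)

5

Events (time:±→running): 3:+→1 4:+→2 5:-→1 7:-→0 13:+→1 15:+→2 15:+→3 15:+→4 15:+→5 … peak 5.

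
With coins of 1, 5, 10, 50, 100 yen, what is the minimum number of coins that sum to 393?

11

393 − 3×100→93 − 1×50→43 − 4×10→3 − 3×1→0
Total coins = 3 + 1 + 4 + 3 = 11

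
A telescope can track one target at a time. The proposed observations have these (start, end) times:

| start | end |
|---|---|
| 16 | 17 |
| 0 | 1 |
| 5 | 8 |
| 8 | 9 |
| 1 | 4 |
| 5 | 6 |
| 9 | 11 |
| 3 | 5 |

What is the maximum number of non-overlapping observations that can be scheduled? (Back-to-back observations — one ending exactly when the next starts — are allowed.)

Greedy by earliest finish: after sorting by end time, pick each interval compatible with the last pick.
By end time: (0,1), (1,4), (3,5), (5,6), (5,8), (8,9), (9,11), (16,17).
Pick (0,1); next start ≥ 1 → (1,4); next start ≥ 4 → (5,6); next start ≥ 6 → (8,9); next start ≥ 9 → (9,11); next start ≥ 11 → (16,17).
Selected 6 observations.

6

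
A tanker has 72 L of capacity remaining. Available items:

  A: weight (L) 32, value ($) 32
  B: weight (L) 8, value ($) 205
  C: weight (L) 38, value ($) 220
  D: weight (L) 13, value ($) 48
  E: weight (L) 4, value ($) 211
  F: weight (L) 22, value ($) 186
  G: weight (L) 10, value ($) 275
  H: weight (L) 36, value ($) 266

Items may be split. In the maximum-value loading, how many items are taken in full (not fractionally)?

Sort by value per unit weight and fill in that order.
Order: E (211/4=52.75) > G (275/10=27.50) > B (205/8=25.62) > F (186/22=8.45) > H (266/36=7.39) > C (220/38=5.79) > D (48/13=3.69) > A (32/32=1.00)
Fill: take E (4 @ 211) → take G (10 @ 275) → take B (8 @ 205) → take F (22 @ 186) → take 28/36 of H → 206.89; 72/72 used.
4 item(s) taken whole; one partial (take 28/36 of H).

4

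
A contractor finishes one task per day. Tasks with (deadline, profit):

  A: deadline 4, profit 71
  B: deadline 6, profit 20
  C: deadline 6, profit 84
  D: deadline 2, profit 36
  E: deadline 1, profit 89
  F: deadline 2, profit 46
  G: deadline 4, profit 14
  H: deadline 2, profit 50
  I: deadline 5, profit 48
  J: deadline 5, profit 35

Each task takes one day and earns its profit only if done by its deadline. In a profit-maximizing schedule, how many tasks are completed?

6

Take jobs in profit order; each goes to the latest open slot no later than its deadline.
By profit: E(d1,89), C(d6,84), A(d4,71), H(d2,50), I(d5,48), F(d2,46), D(d2,36), J(d5,35), B(d6,20), G(d4,14)
E→slot 1; C→slot 6; A→slot 4; H→slot 2; I→slot 5; F skipped; D skipped; J→slot 3; B skipped; G skipped.
6 of 10 scheduled.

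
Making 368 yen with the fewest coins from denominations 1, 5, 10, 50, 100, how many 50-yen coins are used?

1

Use the largest denomination that fits, subtract, and repeat.
368 − 3×100→68 − 1×50→18 − 1×10→8 − 1×5→3 − 3×1→0
Count of 50: 1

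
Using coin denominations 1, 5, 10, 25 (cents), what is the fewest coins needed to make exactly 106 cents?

6

Use the largest denomination that fits, subtract, and repeat.
106 − 4×25→6 − 1×5→1 − 1×1→0
Total coins = 4 + 1 + 1 = 6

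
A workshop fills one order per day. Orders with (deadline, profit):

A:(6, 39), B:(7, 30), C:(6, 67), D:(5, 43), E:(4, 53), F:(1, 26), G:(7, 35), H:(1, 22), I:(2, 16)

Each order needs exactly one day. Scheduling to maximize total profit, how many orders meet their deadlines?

Sort by profit descending; place each in the latest free slot ≤ its deadline.
Profit order: C=67 E=53 D=43 A=39 G=35 B=30 F=26 H=22 I=16
Assign: C→slot 6, E→slot 4, D→slot 5, A→slot 3, G→slot 7, B→slot 2, F→slot 1, H skipped, I skipped.
Slots: [1:F] [2:B] [3:A] [4:E] [5:D] [6:C] [7:G]
7 of 9 scheduled.

7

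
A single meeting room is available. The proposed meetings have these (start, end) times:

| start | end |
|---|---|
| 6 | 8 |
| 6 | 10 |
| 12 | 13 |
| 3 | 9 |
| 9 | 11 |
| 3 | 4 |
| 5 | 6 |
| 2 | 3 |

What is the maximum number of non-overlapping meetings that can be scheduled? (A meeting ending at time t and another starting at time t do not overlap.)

6

Sort by end time and greedily take each interval whose start is ≥ the last chosen end.
By end time: (2,3), (3,4), (5,6), (6,8), (3,9), (6,10), (9,11), (12,13).
Pick (2,3); next start ≥ 3 → (3,4); next start ≥ 4 → (5,6); next start ≥ 6 → (6,8); next start ≥ 8 → (9,11); next start ≥ 11 → (12,13).
Selected 6 meetings.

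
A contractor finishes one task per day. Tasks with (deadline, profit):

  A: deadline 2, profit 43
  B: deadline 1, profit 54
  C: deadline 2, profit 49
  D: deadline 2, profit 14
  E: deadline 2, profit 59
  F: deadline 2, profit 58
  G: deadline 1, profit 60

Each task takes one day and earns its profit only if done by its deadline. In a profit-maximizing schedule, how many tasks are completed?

Take jobs in profit order; each goes to the latest open slot no later than its deadline.
Profit order: G=60 E=59 F=58 B=54 C=49 A=43 D=14
Assign: G→slot 1, E→slot 2, F skipped, B skipped, C skipped, A skipped, D skipped.
Slots: [1:G] [2:E]
2 of 7 scheduled.

2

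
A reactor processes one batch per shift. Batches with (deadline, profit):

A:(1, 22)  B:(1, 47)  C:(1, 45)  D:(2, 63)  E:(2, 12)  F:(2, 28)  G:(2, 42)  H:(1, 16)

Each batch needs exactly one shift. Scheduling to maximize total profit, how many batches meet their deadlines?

2

Profit order: D=63 B=47 C=45 G=42 F=28 A=22 H=16 E=12
Assign: D→slot 2, B→slot 1, C skipped, G skipped, F skipped, A skipped, H skipped, E skipped.
Slots: [1:B] [2:D]
2 of 8 scheduled.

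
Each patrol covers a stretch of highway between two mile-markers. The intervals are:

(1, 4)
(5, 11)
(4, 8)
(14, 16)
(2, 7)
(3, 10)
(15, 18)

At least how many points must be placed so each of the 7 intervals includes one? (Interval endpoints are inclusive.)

3

Sort by right endpoint; whenever an interval is uncovered, place a point at its right end.
By right end: [1,4]  [2,7]  [4,8]  [3,10]  [5,11]  [14,16]  [15,18]
[1,4] uncovered → point at 4; [5,11] uncovered → point at 11; [14,16] uncovered → point at 16.
Points: 4, 11, 16 (3 total).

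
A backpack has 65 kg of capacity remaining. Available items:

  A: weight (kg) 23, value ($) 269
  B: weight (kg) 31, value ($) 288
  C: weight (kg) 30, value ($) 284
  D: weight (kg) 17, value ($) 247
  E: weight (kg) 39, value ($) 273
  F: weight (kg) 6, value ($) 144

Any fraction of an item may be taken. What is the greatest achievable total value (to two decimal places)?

839.87

Greedy by value/weight ratio, highest first.
Ratios (sorted): F 24.00, D 14.53, A 11.70, C 9.47, B 9.29, E 7.00
take F (6 @ 144); take D (17 @ 247); take A (23 @ 269); take 19/30 of C → 179.87. Capacity used 65/65.
Total value = 839.87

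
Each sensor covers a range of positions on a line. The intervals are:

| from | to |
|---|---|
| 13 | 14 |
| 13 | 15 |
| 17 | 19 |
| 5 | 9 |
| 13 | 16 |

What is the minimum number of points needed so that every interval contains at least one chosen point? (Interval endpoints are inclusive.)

Sort by right endpoint; whenever an interval is uncovered, place a point at its right end.
Sorted: [5,9] [13,14] [13,15] [13,16] [17,19]
{[5,9]} hit by 9; {[13,14],[13,15],[13,16]} hit by 14; {[17,19]} hit by 19.
Points: 9, 14, 19 (3 total).

3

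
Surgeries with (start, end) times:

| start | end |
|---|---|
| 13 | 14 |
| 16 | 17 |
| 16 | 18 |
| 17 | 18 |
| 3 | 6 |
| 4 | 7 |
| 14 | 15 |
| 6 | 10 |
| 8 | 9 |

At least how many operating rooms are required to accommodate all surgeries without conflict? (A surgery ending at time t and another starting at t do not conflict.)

Events (time:±→running): 3:+→1 4:+→2 … peak 2.

2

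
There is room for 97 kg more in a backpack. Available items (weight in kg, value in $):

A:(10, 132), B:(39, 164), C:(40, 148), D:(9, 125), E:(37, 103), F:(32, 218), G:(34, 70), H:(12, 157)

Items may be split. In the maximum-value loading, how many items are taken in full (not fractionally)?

Order: D (125/9=13.89) > A (132/10=13.20) > H (157/12=13.08) > F (218/32=6.81) > B (164/39=4.21) > C (148/40=3.70) > E (103/37=2.78) > G (70/34=2.06)
Fill: take D (9 @ 125) → take A (10 @ 132) → take H (12 @ 157) → take F (32 @ 218) → take 34/39 of B → 142.97; 97/97 used.
4 item(s) taken whole; one partial (take 34/39 of B).

4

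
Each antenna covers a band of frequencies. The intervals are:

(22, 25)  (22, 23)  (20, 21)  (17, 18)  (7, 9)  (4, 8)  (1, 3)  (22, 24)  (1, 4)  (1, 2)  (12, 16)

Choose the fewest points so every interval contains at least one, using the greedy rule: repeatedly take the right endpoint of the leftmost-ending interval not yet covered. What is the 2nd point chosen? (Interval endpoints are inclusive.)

8

By right end: [1,2]  [1,3]  [1,4]  [4,8]  [7,9]  [12,16]  [17,18]  [20,21]  [22,23]  [22,24]  [22,25]
[1,2] uncovered → point at 2; [4,8] uncovered → point at 8; [12,16] uncovered → point at 16; [17,18] uncovered → point at 18; [20,21] uncovered → point at 21; [22,23] uncovered → point at 23.
Points: 2, 8, 16, 18, 21, 23 (6 total).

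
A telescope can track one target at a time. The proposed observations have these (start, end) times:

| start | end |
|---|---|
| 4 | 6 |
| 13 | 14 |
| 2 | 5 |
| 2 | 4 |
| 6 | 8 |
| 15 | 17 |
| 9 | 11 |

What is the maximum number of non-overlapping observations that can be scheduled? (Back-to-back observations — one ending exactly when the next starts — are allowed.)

6

By end time: (2,4), (2,5), (4,6), (6,8), (9,11), (13,14), (15,17).
Pick (2,4); next start ≥ 4 → (4,6); next start ≥ 6 → (6,8); next start ≥ 8 → (9,11); next start ≥ 11 → (13,14); next start ≥ 14 → (15,17).
Selected 6 observations.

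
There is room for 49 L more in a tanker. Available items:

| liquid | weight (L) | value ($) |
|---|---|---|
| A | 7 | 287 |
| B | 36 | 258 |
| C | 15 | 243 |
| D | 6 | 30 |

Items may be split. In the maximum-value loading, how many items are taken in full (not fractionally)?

Greedy by value/weight ratio, highest first.
Order: A (287/7=41.00) > C (243/15=16.20) > B (258/36=7.17) > D (30/6=5.00)
Fill: take A (7 @ 287) → take C (15 @ 243) → take 27/36 of B → 193.50; 49/49 used.
2 item(s) taken whole; one partial (take 27/36 of B).

2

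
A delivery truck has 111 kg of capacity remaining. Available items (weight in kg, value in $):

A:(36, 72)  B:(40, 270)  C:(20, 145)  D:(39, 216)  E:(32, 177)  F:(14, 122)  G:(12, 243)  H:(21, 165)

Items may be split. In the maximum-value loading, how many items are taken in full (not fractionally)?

5

Ratios (sorted): G 20.25, F 8.71, H 7.86, C 7.25, B 6.75, D 5.54, E 5.53, A 2.00
take G (12 @ 243); take F (14 @ 122); take H (21 @ 165); take C (20 @ 145); take B (40 @ 270); take 4/39 of D → 22.15. Capacity used 111/111.
5 item(s) taken whole; one partial (take 4/39 of D).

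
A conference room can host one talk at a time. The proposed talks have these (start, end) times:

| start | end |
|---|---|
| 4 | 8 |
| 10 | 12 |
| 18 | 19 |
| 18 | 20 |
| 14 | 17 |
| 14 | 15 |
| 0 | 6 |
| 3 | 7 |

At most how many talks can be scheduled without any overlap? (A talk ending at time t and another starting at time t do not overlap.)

Sort by end time and greedily take each interval whose start is ≥ the last chosen end.
Sorted by end: (0,6)  (3,7)  (4,8)  (10,12)  (14,15)  (14,17)  (18,19)  (18,20)
take (0,6); take (10,12); take (14,15); take (18,19); skip (18,20).
Selected 4 talks.

4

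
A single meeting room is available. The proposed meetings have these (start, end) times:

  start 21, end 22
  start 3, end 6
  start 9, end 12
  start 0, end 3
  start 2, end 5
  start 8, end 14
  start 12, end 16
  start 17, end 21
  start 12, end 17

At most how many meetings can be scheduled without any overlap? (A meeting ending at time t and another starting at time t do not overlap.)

6

Order by finish time; keep every interval that doesn't clash with the previous kept one.
By end time: (0,3), (2,5), (3,6), (9,12), (8,14), (12,16), (12,17), (17,21), (21,22).
Pick (0,3); next start ≥ 3 → (3,6); next start ≥ 6 → (9,12); next start ≥ 12 → (12,16); next start ≥ 16 → (17,21); next start ≥ 21 → (21,22).
Selected 6 meetings.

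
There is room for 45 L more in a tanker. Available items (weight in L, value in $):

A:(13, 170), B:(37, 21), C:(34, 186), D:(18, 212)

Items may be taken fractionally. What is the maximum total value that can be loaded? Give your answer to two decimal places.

Sort by value per unit weight and fill in that order.
Ratios (sorted): A 13.08, D 11.78, C 5.47, B 0.57
take A (13 @ 170); take D (18 @ 212); take 14/34 of C → 76.59. Capacity used 45/45.
Total value = 458.59

458.59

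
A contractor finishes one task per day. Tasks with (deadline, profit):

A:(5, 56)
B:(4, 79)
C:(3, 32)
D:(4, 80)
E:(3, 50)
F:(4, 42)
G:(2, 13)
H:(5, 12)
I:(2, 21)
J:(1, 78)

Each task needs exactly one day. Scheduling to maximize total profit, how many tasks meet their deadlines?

By profit: D(d4,80), B(d4,79), J(d1,78), A(d5,56), E(d3,50), F(d4,42), C(d3,32), I(d2,21), G(d2,13), H(d5,12)
D→slot 4; B→slot 3; J→slot 1; A→slot 5; E→slot 2; F skipped; C skipped; I skipped; G skipped; H skipped.
5 of 10 scheduled.

5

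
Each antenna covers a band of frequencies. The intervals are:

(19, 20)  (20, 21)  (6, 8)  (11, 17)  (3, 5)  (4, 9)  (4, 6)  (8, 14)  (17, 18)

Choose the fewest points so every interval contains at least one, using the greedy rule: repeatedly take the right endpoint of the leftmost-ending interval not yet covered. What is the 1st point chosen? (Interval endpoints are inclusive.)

5

Process intervals by earliest right end; each time one isn't hit yet, stab at its right endpoint.
By right end: [3,5]  [4,6]  [6,8]  [4,9]  [8,14]  [11,17]  [17,18]  [19,20]  [20,21]
[3,5] uncovered → point at 5; [6,8] uncovered → point at 8; [11,17] uncovered → point at 17; [19,20] uncovered → point at 20.
Points: 5, 8, 17, 20 (4 total).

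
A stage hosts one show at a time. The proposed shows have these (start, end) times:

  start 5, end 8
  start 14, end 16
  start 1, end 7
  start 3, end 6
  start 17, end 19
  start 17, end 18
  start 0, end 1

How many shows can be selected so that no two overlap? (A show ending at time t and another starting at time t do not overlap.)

Order by finish time; keep every interval that doesn't clash with the previous kept one.
Sorted by end: (0,1)  (3,6)  (1,7)  (5,8)  (14,16)  (17,18)  (17,19)
take (0,1); take (3,6); skip (5,8); take (14,16); take (17,18).
Selected 4 shows.

4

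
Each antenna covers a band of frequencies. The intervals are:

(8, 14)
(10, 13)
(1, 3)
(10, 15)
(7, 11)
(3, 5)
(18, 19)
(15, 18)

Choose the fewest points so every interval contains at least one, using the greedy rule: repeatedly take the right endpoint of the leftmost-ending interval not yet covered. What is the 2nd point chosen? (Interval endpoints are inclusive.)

11

Process intervals by earliest right end; each time one isn't hit yet, stab at its right endpoint.
Sorted: [1,3] [3,5] [7,11] [10,13] [8,14] [10,15] [15,18] [18,19]
{[1,3],[3,5]} hit by 3; {[7,11],[10,13],[8,14],[10,15]} hit by 11; {[15,18],[18,19]} hit by 18.
Points: 3, 11, 18 (3 total).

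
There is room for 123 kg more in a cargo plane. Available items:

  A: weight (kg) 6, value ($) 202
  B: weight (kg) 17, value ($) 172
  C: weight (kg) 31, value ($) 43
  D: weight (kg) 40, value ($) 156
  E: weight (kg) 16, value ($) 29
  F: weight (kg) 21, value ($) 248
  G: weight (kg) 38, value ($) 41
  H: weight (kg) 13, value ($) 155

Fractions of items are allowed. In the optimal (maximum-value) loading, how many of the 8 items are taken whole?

6

Sort by value per unit weight and fill in that order.
Order: A (202/6=33.67) > H (155/13=11.92) > F (248/21=11.81) > B (172/17=10.12) > D (156/40=3.90) > E (29/16=1.81) > C (43/31=1.39) > G (41/38=1.08)
Fill: take A (6 @ 202) → take H (13 @ 155) → take F (21 @ 248) → take B (17 @ 172) → take D (40 @ 156) → take E (16 @ 29) → take 10/31 of C → 13.87; 123/123 used.
6 item(s) taken whole; one partial (take 10/31 of C).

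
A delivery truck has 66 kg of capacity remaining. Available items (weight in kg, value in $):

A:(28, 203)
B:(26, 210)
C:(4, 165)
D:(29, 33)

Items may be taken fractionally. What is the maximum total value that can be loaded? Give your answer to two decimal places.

587.10

Greedy by value/weight ratio, highest first.
Order: C (165/4=41.25) > B (210/26=8.08) > A (203/28=7.25) > D (33/29=1.14)
Fill: take C (4 @ 165) → take B (26 @ 210) → take A (28 @ 203) → take 8/29 of D → 9.10; 66/66 used.
Total value = 587.10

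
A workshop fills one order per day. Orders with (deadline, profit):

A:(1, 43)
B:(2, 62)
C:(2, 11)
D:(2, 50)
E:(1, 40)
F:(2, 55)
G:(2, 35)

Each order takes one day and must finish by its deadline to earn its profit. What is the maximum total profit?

117

By profit: B(d2,62), F(d2,55), D(d2,50), A(d1,43), E(d1,40), G(d2,35), C(d2,11)
B→slot 2; F→slot 1; D skipped; A skipped; E skipped; G skipped; C skipped.
Profit = 55 + 62 = 117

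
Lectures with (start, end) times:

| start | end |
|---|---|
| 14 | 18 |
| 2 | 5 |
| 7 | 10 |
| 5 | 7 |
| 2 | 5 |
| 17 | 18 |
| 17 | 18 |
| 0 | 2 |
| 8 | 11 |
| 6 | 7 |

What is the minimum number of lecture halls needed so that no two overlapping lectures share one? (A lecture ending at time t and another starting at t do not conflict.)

The answer is the maximum number of intervals overlapping at any instant.
Events (time:±→running): 0:+→1 2:-→0 2:+→1 2:+→2 5:-→1 5:-→0 5:+→1 6:+→2 7:-→1 7:-→0 7:+→1 8:+→2 10:-→1 11:-→0 14:+→1 17:+→2 17:+→3 … peak 3.

3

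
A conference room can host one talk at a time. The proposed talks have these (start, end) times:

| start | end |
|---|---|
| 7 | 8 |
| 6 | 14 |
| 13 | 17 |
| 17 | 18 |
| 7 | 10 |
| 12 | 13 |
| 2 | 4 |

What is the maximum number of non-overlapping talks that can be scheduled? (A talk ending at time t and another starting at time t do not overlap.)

Order by finish time; keep every interval that doesn't clash with the previous kept one.
By end time: (2,4), (7,8), (7,10), (12,13), (6,14), (13,17), (17,18).
Pick (2,4); next start ≥ 4 → (7,8); next start ≥ 8 → (12,13); next start ≥ 13 → (13,17); next start ≥ 17 → (17,18).
Selected 5 talks.

5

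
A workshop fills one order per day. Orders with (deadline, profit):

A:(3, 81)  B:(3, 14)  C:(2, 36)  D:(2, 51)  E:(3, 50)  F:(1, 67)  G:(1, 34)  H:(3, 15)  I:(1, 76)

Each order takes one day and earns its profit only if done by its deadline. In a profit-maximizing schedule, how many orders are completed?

3

Take jobs in profit order; each goes to the latest open slot no later than its deadline.
By profit: A(d3,81), I(d1,76), F(d1,67), D(d2,51), E(d3,50), C(d2,36), G(d1,34), H(d3,15), B(d3,14)
A→slot 3; I→slot 1; F skipped; D→slot 2; E skipped; C skipped; G skipped; H skipped; B skipped.
3 of 9 scheduled.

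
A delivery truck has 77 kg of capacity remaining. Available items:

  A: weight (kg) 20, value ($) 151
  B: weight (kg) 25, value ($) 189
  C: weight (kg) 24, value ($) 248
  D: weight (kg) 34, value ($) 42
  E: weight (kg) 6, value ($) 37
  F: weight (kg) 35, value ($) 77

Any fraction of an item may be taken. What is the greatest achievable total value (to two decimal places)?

629.40

Ratios (sorted): C 10.33, B 7.56, A 7.55, E 6.17, F 2.20, D 1.24
take C (24 @ 248); take B (25 @ 189); take A (20 @ 151); take E (6 @ 37); take 2/35 of F → 4.40. Capacity used 77/77.
Total value = 629.40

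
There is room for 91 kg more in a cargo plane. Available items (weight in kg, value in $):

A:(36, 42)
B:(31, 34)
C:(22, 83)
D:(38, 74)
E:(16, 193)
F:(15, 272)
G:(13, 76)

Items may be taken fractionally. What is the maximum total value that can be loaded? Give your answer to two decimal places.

672.68

Greedy by value/weight ratio, highest first.
Ratios (sorted): F 18.13, E 12.06, G 5.85, C 3.77, D 1.95, A 1.17, B 1.10
take F (15 @ 272); take E (16 @ 193); take G (13 @ 76); take C (22 @ 83); take 25/38 of D → 48.68. Capacity used 91/91.
Total value = 672.68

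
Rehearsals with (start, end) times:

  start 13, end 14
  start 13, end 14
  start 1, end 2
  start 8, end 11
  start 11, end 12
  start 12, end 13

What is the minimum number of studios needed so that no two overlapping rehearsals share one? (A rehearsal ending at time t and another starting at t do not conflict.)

The answer is the maximum number of intervals overlapping at any instant.
Events (time:±→running): 1:+→1 2:-→0 8:+→1 11:-→0 11:+→1 12:-→0 12:+→1 13:-→0 13:+→1 13:+→2 … peak 2.

2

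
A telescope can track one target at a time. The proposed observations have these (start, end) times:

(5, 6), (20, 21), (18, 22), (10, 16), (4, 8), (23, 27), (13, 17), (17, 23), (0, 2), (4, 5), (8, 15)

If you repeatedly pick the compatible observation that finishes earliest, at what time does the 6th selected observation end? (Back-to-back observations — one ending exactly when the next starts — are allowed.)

27

Greedy by earliest finish: after sorting by end time, pick each interval compatible with the last pick.
By end time: (0,2), (4,5), (5,6), (4,8), (8,15), (10,16), (13,17), (20,21), (18,22), (17,23), (23,27).
Pick (0,2); next start ≥ 2 → (4,5); next start ≥ 5 → (5,6); next start ≥ 6 → (8,15); next start ≥ 15 → (20,21); next start ≥ 21 → (23,27).
Selected: (0,2) (4,5) (5,6) (8,15) (20,21) (23,27)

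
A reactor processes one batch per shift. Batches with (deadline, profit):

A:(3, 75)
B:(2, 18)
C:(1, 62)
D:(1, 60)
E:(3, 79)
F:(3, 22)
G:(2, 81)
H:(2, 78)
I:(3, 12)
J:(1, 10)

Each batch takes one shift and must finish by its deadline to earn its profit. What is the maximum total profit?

238

Sort by profit descending; place each in the latest free slot ≤ its deadline.
By profit: G(d2,81), E(d3,79), H(d2,78), A(d3,75), C(d1,62), D(d1,60), F(d3,22), B(d2,18), I(d3,12), J(d1,10)
G→slot 2; E→slot 3; H→slot 1; A skipped; C skipped; D skipped; F skipped; B skipped; I skipped; J skipped.
Profit = 78 + 81 + 79 = 238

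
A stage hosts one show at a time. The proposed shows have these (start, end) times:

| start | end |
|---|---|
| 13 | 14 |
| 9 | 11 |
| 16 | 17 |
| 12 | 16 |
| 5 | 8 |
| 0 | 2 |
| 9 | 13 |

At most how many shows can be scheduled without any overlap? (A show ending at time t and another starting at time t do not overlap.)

Sort by end time and greedily take each interval whose start is ≥ the last chosen end.
Sorted by end: (0,2)  (5,8)  (9,11)  (9,13)  (13,14)  (12,16)  (16,17)
take (0,2); take (5,8); take (9,11); take (13,14); skip (12,16); take (16,17).
Selected 5 shows.

5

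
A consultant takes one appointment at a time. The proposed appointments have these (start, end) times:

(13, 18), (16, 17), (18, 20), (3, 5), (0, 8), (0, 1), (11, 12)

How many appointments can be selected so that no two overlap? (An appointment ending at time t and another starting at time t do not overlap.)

Greedy by earliest finish: after sorting by end time, pick each interval compatible with the last pick.
Sorted by end: (0,1)  (3,5)  (0,8)  (11,12)  (16,17)  (13,18)  (18,20)
take (0,1); take (3,5); skip (0,8); take (11,12); take (16,17); skip (13,18); take (18,20).
Selected 5 appointments.

5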